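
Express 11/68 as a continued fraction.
[0; 6, 5, 2]

Euclidean algorithm steps:
11 = 0 × 68 + 11
68 = 6 × 11 + 2
11 = 5 × 2 + 1
2 = 2 × 1 + 0
Continued fraction: [0; 6, 5, 2]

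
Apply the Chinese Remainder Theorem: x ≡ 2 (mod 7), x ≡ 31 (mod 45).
121

Using Chinese Remainder Theorem:
M = 7 × 45 = 315
M1 = 45, M2 = 7
y1 = 45^(-1) mod 7 = 5
y2 = 7^(-1) mod 45 = 13
x = (2×45×5 + 31×7×13) mod 315 = 121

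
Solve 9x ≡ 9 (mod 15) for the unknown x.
x ≡ 1 (mod 5)

gcd(9, 15) = 3, which divides 9, so solutions exist.
Divide through by 3: 3x ≡ 3 (mod 5).
Find 3^(-1) mod 5 by the extended Euclidean algorithm:
5 = 1 × 3 + 2  ⟹  2 = (1)·5 + (-1)·3
3 = 1 × 2 + 1  ⟹  1 = (-1)·5 + (2)·3
So (2)·3 ≡ 1 (mod 5), i.e. 3^(-1) ≡ 2 (mod 5).
x ≡ 2 × 3 = 6 ≡ 1 (mod 5).
Check: 9 × 1 = 9 ≡ 9 (mod 15).
x ≡ 1 (mod 5), giving 3 solutions mod 15.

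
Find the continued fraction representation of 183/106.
[1; 1, 2, 1, 1, 1, 9]

Euclidean algorithm steps:
183 = 1 × 106 + 77
106 = 1 × 77 + 29
77 = 2 × 29 + 19
29 = 1 × 19 + 10
19 = 1 × 10 + 9
10 = 1 × 9 + 1
9 = 9 × 1 + 0
Continued fraction: [1; 1, 2, 1, 1, 1, 9]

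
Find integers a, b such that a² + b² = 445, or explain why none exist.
2² + 21² (a=2, b=21)

Factorization: 445 = 5 × 89
By Fermat: n is sum of two squares iff every prime p ≡ 3 (mod 4) appears to even power.
All primes ≡ 3 (mod 4) appear to even power.
Search a = 0, 1, 2, … for 445 - a² a perfect square: first hit at a = 2: 445 - 4 = 441 = 21².
445 = 2² + 21² = 4 + 441 ✓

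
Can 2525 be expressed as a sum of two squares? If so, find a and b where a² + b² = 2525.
5² + 50² (a=5, b=50)

Factorization: 2525 = 5^2 × 101
By Fermat: n is sum of two squares iff every prime p ≡ 3 (mod 4) appears to even power.
All primes ≡ 3 (mod 4) appear to even power.
Search a = 0, 1, 2, … for 2525 - a² a perfect square: first hit at a = 5: 2525 - 25 = 2500 = 50².
2525 = 5² + 50² = 25 + 2500 ✓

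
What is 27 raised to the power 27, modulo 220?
3

Repeated squaring. Binary of 27 = 11011.
27^1 ≡ 27 (mod 220); 27^2 ≡ 69 (mod 220); 27^4 ≡ 141 (mod 220); 27^8 ≡ 81 (mod 220); 27^16 ≡ 181 (mod 220)
27^27 = 27^1 × 27^2 × 27^8 × 27^16 ≡ 3 (mod 220)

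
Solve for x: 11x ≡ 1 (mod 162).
59

gcd(11, 162) = 1, so the inverse exists.
Extended Euclidean algorithm on (162, 11):
162 = 14 × 11 + 8  ⟹  8 = (1)·162 + (-14)·11
11 = 1 × 8 + 3  ⟹  3 = (-1)·162 + (15)·11
8 = 2 × 3 + 2  ⟹  2 = (3)·162 + (-44)·11
3 = 1 × 2 + 1  ⟹  1 = (-4)·162 + (59)·11
So (59)·11 ≡ 1 (mod 162), i.e. 11^(-1) ≡ 59 (mod 162).
Check: 11 × 59 = 649 ≡ 1 (mod 162)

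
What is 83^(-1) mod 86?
57

gcd(83, 86) = 1, so the inverse exists.
Extended Euclidean algorithm on (86, 83):
86 = 1 × 83 + 3  ⟹  3 = (1)·86 + (-1)·83
83 = 27 × 3 + 2  ⟹  2 = (-27)·86 + (28)·83
3 = 1 × 2 + 1  ⟹  1 = (28)·86 + (-29)·83
So (-29)·83 ≡ 1 (mod 86), i.e. 83^(-1) ≡ -29 ≡ 57 (mod 86).
Check: 83 × 57 = 4731 ≡ 1 (mod 86)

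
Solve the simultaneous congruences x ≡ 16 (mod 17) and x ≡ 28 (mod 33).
424

Using Chinese Remainder Theorem:
M = 17 × 33 = 561
M1 = 33, M2 = 17
y1 = 33^(-1) mod 17 = 16
y2 = 17^(-1) mod 33 = 2
x = (16×33×16 + 28×17×2) mod 561 = 424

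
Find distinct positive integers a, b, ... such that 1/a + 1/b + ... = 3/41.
1/14 + 1/574

Greedy algorithm:
3/41: ceiling(41/3) = 14, use 1/14
1/574: ceiling(574/1) = 574, use 1/574
Result: 3/41 = 1/14 + 1/574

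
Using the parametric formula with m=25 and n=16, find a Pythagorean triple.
(369, 800, 881)

Euclid's formula: a = m² - n², b = 2mn, c = m² + n²
m = 25, n = 16
a = 25² - 16² = 625 - 256 = 369
b = 2 × 25 × 16 = 800
c = 25² + 16² = 625 + 256 = 881
Verification: 369² + 800² = 136161 + 640000 = 776161 = 881² ✓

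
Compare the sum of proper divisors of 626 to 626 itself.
deficient

Proper divisors of 626: sum = 1 + 2 + 313 = 316
Since 316 < 626, 626 is deficient.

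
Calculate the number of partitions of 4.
5

p(n) counts ways to write n as a sum of positive integers (order ignored).
Examples: 4; 3 + 1; 2 + 2; 2 + 1 + 1; 1 + 1 + 1 + 1
p(4) = 5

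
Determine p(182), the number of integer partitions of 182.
819876908323

p(n) counts ways to write n as a sum of positive integers (order ignored).
Euler's pentagonal recurrence: p(k) = p(k-1) + p(k-2) - p(k-5) - p(k-7) + p(k-12) + p(k-15) - ... (offsets j(3j∓1)/2, signs ++--, p(0)=1, p(<0)=0).
DP table for k = 0..181: p(0)=1, p(1)=1, p(2)=2, p(3)=3, p(4)=5, p(5)=7, p(6)=11, p(7)=15, p(8)=22, p(9)=30, p(10)=42, p(11)=56, p(12)=77, p(13)=101, p(14)=135, p(15)=176, p(16)=231, p(17)=297, p(18)=385, p(19)=490, p(20)=627, p(21)=792, p(22)=1002, p(23)=1255, p(24)=1575, p(25)=1958, p(26)=2436, p(27)=3010, p(28)=3718, p(29)=4565, p(30)=5604, p(31)=6842, p(32)=8349, p(33)=10143, p(34)=12310, p(35)=14883, p(36)=17977, p(37)=21637, p(38)=26015, p(39)=31185, p(40)=37338, p(41)=44583, p(42)=53174, p(43)=63261, p(44)=75175, p(45)=89134, p(46)=105558, p(47)=124754, p(48)=147273, p(49)=173525, p(50)=204226, p(51)=239943, p(52)=281589, p(53)=329931, p(54)=386155, p(55)=451276, p(56)=526823, p(57)=614154, p(58)=715220, p(59)=831820, p(60)=966467, p(61)=1121505, p(62)=1300156, p(63)=1505499, p(64)=1741630, p(65)=2012558, p(66)=2323520, p(67)=2679689, p(68)=3087735, p(69)=3554345, p(70)=4087968, p(71)=4697205, p(72)=5392783, p(73)=6185689, p(74)=7089500, p(75)=8118264, p(76)=9289091, p(77)=10619863, p(78)=12132164, p(79)=13848650, p(80)=15796476, p(81)=18004327, p(82)=20506255, p(83)=23338469, p(84)=26543660, p(85)=30167357, p(86)=34262962, p(87)=38887673, p(88)=44108109, p(89)=49995925, p(90)=56634173, p(91)=64112359, p(92)=72533807, p(93)=82010177, p(94)=92669720, p(95)=104651419, p(96)=118114304, p(97)=133230930, p(98)=150198136, p(99)=169229875, p(100)=190569292, p(101)=214481126, p(102)=241265379, p(103)=271248950, p(104)=304801365, p(105)=342325709, p(106)=384276336, p(107)=431149389, p(108)=483502844, p(109)=541946240, p(110)=607163746, p(111)=679903203, p(112)=761002156, p(113)=851376628, p(114)=952050665, p(115)=1064144451, p(116)=1188908248, p(117)=1327710076, p(118)=1482074143, p(119)=1653668665, p(120)=1844349560, p(121)=2056148051, p(122)=2291320912, p(123)=2552338241, p(124)=2841940500, p(125)=3163127352, p(126)=3519222692, p(127)=3913864295, p(128)=4351078600, p(129)=4835271870, p(130)=5371315400, p(131)=5964539504, p(132)=6620830889, p(133)=7346629512, p(134)=8149040695, p(135)=9035836076, p(136)=10015581680, p(137)=11097645016, p(138)=12292341831, p(139)=13610949895, p(140)=15065878135, p(141)=16670689208, p(142)=18440293320, p(143)=20390982757, p(144)=22540654445, p(145)=24908858009, p(146)=27517052599, p(147)=30388671978, p(148)=33549419497, p(149)=37027355200, p(150)=40853235313, p(151)=45060624582, p(152)=49686288421, p(153)=54770336324, p(154)=60356673280, p(155)=66493182097, p(156)=73232243759, p(157)=80630964769, p(158)=88751778802, p(159)=97662728555, p(160)=107438159466, p(161)=118159068427, p(162)=129913904637, p(163)=142798995930, p(164)=156919475295, p(165)=172389800255, p(166)=189334822579, p(167)=207890420102, p(168)=228204732751, p(169)=250438925115, p(170)=274768617130, p(171)=301384802048, p(172)=330495499613, p(173)=362326859895, p(174)=397125074750, p(175)=435157697830, p(176)=476715857290, p(177)=522115831195, p(178)=571701605655, p(179)=625846753120, p(180)=684957390936, p(181)=749474411781.
Final step: p(182) = p(181) + p(180) - p(177) - p(175) + p(170) + p(167) - p(160) - p(156) + p(147) + p(142) - p(131) - p(125) + p(112) + p(105) - p(90) - p(82) + p(65) + p(56) - p(37) - p(27) + p(6)
= 749474411781 + 684957390936 - 522115831195 - 435157697830 + 274768617130 + 207890420102 - 107438159466 - 73232243759 + 30388671978 + 18440293320 - 5964539504 - 3163127352 + 761002156 + 342325709 - 56634173 - 20506255 + 2012558 + 526823 - 21637 - 3010 + 11
= 819876908323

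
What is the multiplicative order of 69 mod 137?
68

137 is prime, so ord(69) divides φ(137) = 136.
Divisors of 136: 1, 2, 4, 8, 17, 34, 68, 136.
Repeated squaring: 69^1 ≡ 69, 69^2 ≡ 103, 69^4 ≡ 60, 69^8 ≡ 38, 69^16 ≡ 74, 69^32 ≡ 133, 69^64 ≡ 16, 69^128 ≡ 119 (mod 137).
Test 69^d mod 137 for each divisor d in increasing order:
69^1 ≡ 69
69^2 ≡ 103
69^4 ≡ 60
69^8 ≡ 38
69^17 = 69^16·69^1 ≡ 37
69^34 = 69^32·69^2 ≡ 136
69^68 = 69^64·69^4 ≡ 1  ← first divisor giving 1
The order is 68.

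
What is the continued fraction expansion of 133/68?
[1; 1, 21, 1, 2]

Euclidean algorithm steps:
133 = 1 × 68 + 65
68 = 1 × 65 + 3
65 = 21 × 3 + 2
3 = 1 × 2 + 1
2 = 2 × 1 + 0
Continued fraction: [1; 1, 21, 1, 2]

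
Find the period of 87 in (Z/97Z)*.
96

97 is prime, so ord(87) divides φ(97) = 96.
Divisors of 96: 1, 2, 3, 4, 6, 8, 12, 16, 24, 32, 48, 96.
Repeated squaring: 87^1 ≡ 87, 87^2 ≡ 3, 87^4 ≡ 9, 87^8 ≡ 81, 87^16 ≡ 62, 87^32 ≡ 61, 87^64 ≡ 35 (mod 97).
Test 87^d mod 97 for each divisor d in increasing order:
87^1 ≡ 87
87^2 ≡ 3
87^3 = 87^2·87^1 ≡ 67
87^4 ≡ 9
87^6 = 87^4·87^2 ≡ 27
87^8 ≡ 81
87^12 = 87^8·87^4 ≡ 50
87^16 ≡ 62
87^24 = 87^16·87^8 ≡ 75
87^32 ≡ 61
87^48 = 87^32·87^16 ≡ 96
87^96 = 87^64·87^32 ≡ 1  ← first divisor giving 1
The order is 96.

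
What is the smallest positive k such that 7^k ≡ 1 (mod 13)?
12

13 is prime, so ord(7) divides φ(13) = 12.
Divisors of 12: 1, 2, 3, 4, 6, 12.
Repeated squaring: 7^1 ≡ 7, 7^2 ≡ 10, 7^4 ≡ 9, 7^8 ≡ 3 (mod 13).
Test 7^d mod 13 for each divisor d in increasing order:
7^1 ≡ 7
7^2 ≡ 10
7^3 = 7^2·7^1 ≡ 5
7^4 ≡ 9
7^6 = 7^4·7^2 ≡ 12
7^12 = 7^8·7^4 ≡ 1  ← first divisor giving 1
The order is 12.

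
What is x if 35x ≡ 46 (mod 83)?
x ≡ 44 (mod 83)

gcd(35, 83) = 1, which divides 46, so solutions exist.
Find 35^(-1) mod 83 by the extended Euclidean algorithm:
83 = 2 × 35 + 13  ⟹  13 = (1)·83 + (-2)·35
35 = 2 × 13 + 9  ⟹  9 = (-2)·83 + (5)·35
13 = 1 × 9 + 4  ⟹  4 = (3)·83 + (-7)·35
9 = 2 × 4 + 1  ⟹  1 = (-8)·83 + (19)·35
So (19)·35 ≡ 1 (mod 83), i.e. 35^(-1) ≡ 19 (mod 83).
x ≡ 19 × 46 = 874 ≡ 44 (mod 83).
Check: 35 × 44 = 1540 ≡ 46 (mod 83).
Unique solution: x ≡ 44 (mod 83)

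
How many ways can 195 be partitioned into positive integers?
2580840212973

p(n) counts ways to write n as a sum of positive integers (order ignored).
Euler's pentagonal recurrence: p(k) = p(k-1) + p(k-2) - p(k-5) - p(k-7) + p(k-12) + p(k-15) - ... (offsets j(3j∓1)/2, signs ++--, p(0)=1, p(<0)=0).
DP table for k = 0..194: p(0)=1, p(1)=1, p(2)=2, p(3)=3, p(4)=5, p(5)=7, p(6)=11, p(7)=15, p(8)=22, p(9)=30, p(10)=42, p(11)=56, p(12)=77, p(13)=101, p(14)=135, p(15)=176, p(16)=231, p(17)=297, p(18)=385, p(19)=490, p(20)=627, p(21)=792, p(22)=1002, p(23)=1255, p(24)=1575, p(25)=1958, p(26)=2436, p(27)=3010, p(28)=3718, p(29)=4565, p(30)=5604, p(31)=6842, p(32)=8349, p(33)=10143, p(34)=12310, p(35)=14883, p(36)=17977, p(37)=21637, p(38)=26015, p(39)=31185, p(40)=37338, p(41)=44583, p(42)=53174, p(43)=63261, p(44)=75175, p(45)=89134, p(46)=105558, p(47)=124754, p(48)=147273, p(49)=173525, p(50)=204226, p(51)=239943, p(52)=281589, p(53)=329931, p(54)=386155, p(55)=451276, p(56)=526823, p(57)=614154, p(58)=715220, p(59)=831820, p(60)=966467, p(61)=1121505, p(62)=1300156, p(63)=1505499, p(64)=1741630, p(65)=2012558, p(66)=2323520, p(67)=2679689, p(68)=3087735, p(69)=3554345, p(70)=4087968, p(71)=4697205, p(72)=5392783, p(73)=6185689, p(74)=7089500, p(75)=8118264, p(76)=9289091, p(77)=10619863, p(78)=12132164, p(79)=13848650, p(80)=15796476, p(81)=18004327, p(82)=20506255, p(83)=23338469, p(84)=26543660, p(85)=30167357, p(86)=34262962, p(87)=38887673, p(88)=44108109, p(89)=49995925, p(90)=56634173, p(91)=64112359, p(92)=72533807, p(93)=82010177, p(94)=92669720, p(95)=104651419, p(96)=118114304, p(97)=133230930, p(98)=150198136, p(99)=169229875, p(100)=190569292, p(101)=214481126, p(102)=241265379, p(103)=271248950, p(104)=304801365, p(105)=342325709, p(106)=384276336, p(107)=431149389, p(108)=483502844, p(109)=541946240, p(110)=607163746, p(111)=679903203, p(112)=761002156, p(113)=851376628, p(114)=952050665, p(115)=1064144451, p(116)=1188908248, p(117)=1327710076, p(118)=1482074143, p(119)=1653668665, p(120)=1844349560, p(121)=2056148051, p(122)=2291320912, p(123)=2552338241, p(124)=2841940500, p(125)=3163127352, p(126)=3519222692, p(127)=3913864295, p(128)=4351078600, p(129)=4835271870, p(130)=5371315400, p(131)=5964539504, p(132)=6620830889, p(133)=7346629512, p(134)=8149040695, p(135)=9035836076, p(136)=10015581680, p(137)=11097645016, p(138)=12292341831, p(139)=13610949895, p(140)=15065878135, p(141)=16670689208, p(142)=18440293320, p(143)=20390982757, p(144)=22540654445, p(145)=24908858009, p(146)=27517052599, p(147)=30388671978, p(148)=33549419497, p(149)=37027355200, p(150)=40853235313, p(151)=45060624582, p(152)=49686288421, p(153)=54770336324, p(154)=60356673280, p(155)=66493182097, p(156)=73232243759, p(157)=80630964769, p(158)=88751778802, p(159)=97662728555, p(160)=107438159466, p(161)=118159068427, p(162)=129913904637, p(163)=142798995930, p(164)=156919475295, p(165)=172389800255, p(166)=189334822579, p(167)=207890420102, p(168)=228204732751, p(169)=250438925115, p(170)=274768617130, p(171)=301384802048, p(172)=330495499613, p(173)=362326859895, p(174)=397125074750, p(175)=435157697830, p(176)=476715857290, p(177)=522115831195, p(178)=571701605655, p(179)=625846753120, p(180)=684957390936, p(181)=749474411781, p(182)=819876908323, p(183)=896684817527, p(184)=980462880430, p(185)=1071823774337, p(186)=1171432692373, p(187)=1280011042268, p(188)=1398341745571, p(189)=1527273599625, p(190)=1667727404093, p(191)=1820701100652, p(192)=1987276856363, p(193)=2168627105469, p(194)=2366022741845.
Final step: p(195) = p(194) + p(193) - p(190) - p(188) + p(183) + p(180) - p(173) - p(169) + p(160) + p(155) - p(144) - p(138) + p(125) + p(118) - p(103) - p(95) + p(78) + p(69) - p(50) - p(40) + p(19) + p(8)
= 2366022741845 + 2168627105469 - 1667727404093 - 1398341745571 + 896684817527 + 684957390936 - 362326859895 - 250438925115 + 107438159466 + 66493182097 - 22540654445 - 12292341831 + 3163127352 + 1482074143 - 271248950 - 104651419 + 12132164 + 3554345 - 204226 - 37338 + 490 + 22
= 2580840212973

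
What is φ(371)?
312

371 = 7 × 53
φ(n) = n × ∏(1 - 1/p) for each prime p dividing n
φ(371) = 371 × (1 - 1/7) × (1 - 1/53) = 312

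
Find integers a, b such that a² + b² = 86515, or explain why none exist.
Not possible

Factorization: 86515 = 5 × 11^3 × 13
By Fermat: n is sum of two squares iff every prime p ≡ 3 (mod 4) appears to even power.
Prime(s) ≡ 3 (mod 4) with odd exponent: [(11, 3)]
Therefore 86515 cannot be expressed as a² + b².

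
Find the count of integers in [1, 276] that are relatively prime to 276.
88

276 = 2^2 × 3 × 23
φ(n) = n × ∏(1 - 1/p) for each prime p dividing n
φ(276) = 276 × (1 - 1/2) × (1 - 1/3) × (1 - 1/23) = 88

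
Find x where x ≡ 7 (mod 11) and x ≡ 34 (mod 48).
370

Using Chinese Remainder Theorem:
M = 11 × 48 = 528
M1 = 48, M2 = 11
y1 = 48^(-1) mod 11 = 3
y2 = 11^(-1) mod 48 = 35
x = (7×48×3 + 34×11×35) mod 528 = 370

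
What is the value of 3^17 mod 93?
84

Repeated squaring. Binary of 17 = 10001.
3^1 ≡ 3 (mod 93); 3^2 ≡ 9 (mod 93); 3^4 ≡ 81 (mod 93); 3^8 ≡ 51 (mod 93); 3^16 ≡ 90 (mod 93)
3^17 = 3^1 × 3^16 ≡ 84 (mod 93)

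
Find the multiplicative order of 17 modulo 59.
29

59 is prime, so ord(17) divides φ(59) = 58.
Divisors of 58: 1, 2, 29, 58.
Repeated squaring: 17^1 ≡ 17, 17^2 ≡ 53, 17^4 ≡ 36, 17^8 ≡ 57, 17^16 ≡ 4, 17^32 ≡ 16 (mod 59).
Test 17^d mod 59 for each divisor d in increasing order:
17^1 ≡ 17
17^2 ≡ 53
17^29 = 17^16·17^8·17^4·17^1 ≡ 1  ← first divisor giving 1
The order is 29.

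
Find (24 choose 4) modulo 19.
5

Using Lucas' theorem:
Write n=24 and k=4 in base 19:
n in base 19: [1, 5]
k in base 19: [0, 4]
C(24,4) mod 19 = ∏ C(n_i, k_i) mod 19
Digit binomials (mod 19): C(1,0) = 1; C(5,4) = 5
Product: 1 × 5 = 5 ≡ 5 (mod 19)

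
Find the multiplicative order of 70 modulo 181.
45

181 is prime, so ord(70) divides φ(181) = 180.
Divisors of 180: 1, 2, 3, 4, 5, 6, 9, 10, 12, 15, 18, 20, 30, 36, 45, 60, 90, 180.
Repeated squaring: 70^1 ≡ 70, 70^2 ≡ 13, 70^4 ≡ 169, 70^8 ≡ 144, 70^16 ≡ 102, 70^32 ≡ 87, 70^64 ≡ 148, 70^128 ≡ 3 (mod 181).
Test 70^d mod 181 for each divisor d in increasing order:
70^1 ≡ 70
70^2 ≡ 13
70^3 = 70^2·70^1 ≡ 5
70^4 ≡ 169
70^5 = 70^4·70^1 ≡ 65
70^6 = 70^4·70^2 ≡ 25
70^9 = 70^8·70^1 ≡ 125
70^10 = 70^8·70^2 ≡ 62
70^12 = 70^8·70^4 ≡ 82
70^15 = 70^8·70^4·70^2·70^1 ≡ 48
70^18 = 70^16·70^2 ≡ 59
70^20 = 70^16·70^4 ≡ 43
70^30 = 70^16·70^8·70^4·70^2 ≡ 132
70^36 = 70^32·70^4 ≡ 42
70^45 = 70^32·70^8·70^4·70^1 ≡ 1  ← first divisor giving 1
The order is 45.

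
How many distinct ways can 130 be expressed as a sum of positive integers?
5371315400

p(n) counts ways to write n as a sum of positive integers (order ignored).
Euler's pentagonal recurrence: p(k) = p(k-1) + p(k-2) - p(k-5) - p(k-7) + p(k-12) + p(k-15) - ... (offsets j(3j∓1)/2, signs ++--, p(0)=1, p(<0)=0).
DP table for k = 0..129: p(0)=1, p(1)=1, p(2)=2, p(3)=3, p(4)=5, p(5)=7, p(6)=11, p(7)=15, p(8)=22, p(9)=30, p(10)=42, p(11)=56, p(12)=77, p(13)=101, p(14)=135, p(15)=176, p(16)=231, p(17)=297, p(18)=385, p(19)=490, p(20)=627, p(21)=792, p(22)=1002, p(23)=1255, p(24)=1575, p(25)=1958, p(26)=2436, p(27)=3010, p(28)=3718, p(29)=4565, p(30)=5604, p(31)=6842, p(32)=8349, p(33)=10143, p(34)=12310, p(35)=14883, p(36)=17977, p(37)=21637, p(38)=26015, p(39)=31185, p(40)=37338, p(41)=44583, p(42)=53174, p(43)=63261, p(44)=75175, p(45)=89134, p(46)=105558, p(47)=124754, p(48)=147273, p(49)=173525, p(50)=204226, p(51)=239943, p(52)=281589, p(53)=329931, p(54)=386155, p(55)=451276, p(56)=526823, p(57)=614154, p(58)=715220, p(59)=831820, p(60)=966467, p(61)=1121505, p(62)=1300156, p(63)=1505499, p(64)=1741630, p(65)=2012558, p(66)=2323520, p(67)=2679689, p(68)=3087735, p(69)=3554345, p(70)=4087968, p(71)=4697205, p(72)=5392783, p(73)=6185689, p(74)=7089500, p(75)=8118264, p(76)=9289091, p(77)=10619863, p(78)=12132164, p(79)=13848650, p(80)=15796476, p(81)=18004327, p(82)=20506255, p(83)=23338469, p(84)=26543660, p(85)=30167357, p(86)=34262962, p(87)=38887673, p(88)=44108109, p(89)=49995925, p(90)=56634173, p(91)=64112359, p(92)=72533807, p(93)=82010177, p(94)=92669720, p(95)=104651419, p(96)=118114304, p(97)=133230930, p(98)=150198136, p(99)=169229875, p(100)=190569292, p(101)=214481126, p(102)=241265379, p(103)=271248950, p(104)=304801365, p(105)=342325709, p(106)=384276336, p(107)=431149389, p(108)=483502844, p(109)=541946240, p(110)=607163746, p(111)=679903203, p(112)=761002156, p(113)=851376628, p(114)=952050665, p(115)=1064144451, p(116)=1188908248, p(117)=1327710076, p(118)=1482074143, p(119)=1653668665, p(120)=1844349560, p(121)=2056148051, p(122)=2291320912, p(123)=2552338241, p(124)=2841940500, p(125)=3163127352, p(126)=3519222692, p(127)=3913864295, p(128)=4351078600, p(129)=4835271870.
Final step: p(130) = p(129) + p(128) - p(125) - p(123) + p(118) + p(115) - p(108) - p(104) + p(95) + p(90) - p(79) - p(73) + p(60) + p(53) - p(38) - p(30) + p(13) + p(4)
= 4835271870 + 4351078600 - 3163127352 - 2552338241 + 1482074143 + 1064144451 - 483502844 - 304801365 + 104651419 + 56634173 - 13848650 - 6185689 + 966467 + 329931 - 26015 - 5604 + 101 + 5
= 5371315400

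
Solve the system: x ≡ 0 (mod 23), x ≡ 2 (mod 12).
230

Using Chinese Remainder Theorem:
M = 23 × 12 = 276
M1 = 12, M2 = 23
y1 = 12^(-1) mod 23 = 2
y2 = 23^(-1) mod 12 = 11
x = (0×12×2 + 2×23×11) mod 276 = 230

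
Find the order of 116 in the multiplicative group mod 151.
75

151 is prime, so ord(116) divides φ(151) = 150.
Divisors of 150: 1, 2, 3, 5, 6, 10, 15, 25, 30, 50, 75, 150.
Repeated squaring: 116^1 ≡ 116, 116^2 ≡ 17, 116^4 ≡ 138, 116^8 ≡ 18, 116^16 ≡ 22, 116^32 ≡ 31, 116^64 ≡ 55, 116^128 ≡ 5 (mod 151).
Test 116^d mod 151 for each divisor d in increasing order:
116^1 ≡ 116
116^2 ≡ 17
116^3 = 116^2·116^1 ≡ 9
116^5 = 116^4·116^1 ≡ 2
116^6 = 116^4·116^2 ≡ 81
116^10 = 116^8·116^2 ≡ 4
116^15 = 116^8·116^4·116^2·116^1 ≡ 8
116^25 = 116^16·116^8·116^1 ≡ 32
116^30 = 116^16·116^8·116^4·116^2 ≡ 64
116^50 = 116^32·116^16·116^2 ≡ 118
116^75 = 116^64·116^8·116^2·116^1 ≡ 1  ← first divisor giving 1
The order is 75.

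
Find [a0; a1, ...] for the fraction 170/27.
[6; 3, 2, 1, 2]

Euclidean algorithm steps:
170 = 6 × 27 + 8
27 = 3 × 8 + 3
8 = 2 × 3 + 2
3 = 1 × 2 + 1
2 = 2 × 1 + 0
Continued fraction: [6; 3, 2, 1, 2]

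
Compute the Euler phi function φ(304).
144

304 = 2^4 × 19
φ(n) = n × ∏(1 - 1/p) for each prime p dividing n
φ(304) = 304 × (1 - 1/2) × (1 - 1/19) = 144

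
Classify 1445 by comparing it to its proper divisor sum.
deficient

Proper divisors of 1445: sum = 1 + 5 + 17 + 85 + 289 = 397
Since 397 < 1445, 1445 is deficient.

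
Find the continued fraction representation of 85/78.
[1; 11, 7]

Euclidean algorithm steps:
85 = 1 × 78 + 7
78 = 11 × 7 + 1
7 = 7 × 1 + 0
Continued fraction: [1; 11, 7]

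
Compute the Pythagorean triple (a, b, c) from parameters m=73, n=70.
(429, 10220, 10229)

Euclid's formula: a = m² - n², b = 2mn, c = m² + n²
m = 73, n = 70
a = 73² - 70² = 5329 - 4900 = 429
b = 2 × 73 × 70 = 10220
c = 73² + 70² = 5329 + 4900 = 10229
Verification: 429² + 10220² = 184041 + 104448400 = 104632441 = 10229² ✓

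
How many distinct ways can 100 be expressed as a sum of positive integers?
190569292

p(n) counts ways to write n as a sum of positive integers (order ignored).
Euler's pentagonal recurrence: p(k) = p(k-1) + p(k-2) - p(k-5) - p(k-7) + p(k-12) + p(k-15) - ... (offsets j(3j∓1)/2, signs ++--, p(0)=1, p(<0)=0).
DP table for k = 0..99: p(0)=1, p(1)=1, p(2)=2, p(3)=3, p(4)=5, p(5)=7, p(6)=11, p(7)=15, p(8)=22, p(9)=30, p(10)=42, p(11)=56, p(12)=77, p(13)=101, p(14)=135, p(15)=176, p(16)=231, p(17)=297, p(18)=385, p(19)=490, p(20)=627, p(21)=792, p(22)=1002, p(23)=1255, p(24)=1575, p(25)=1958, p(26)=2436, p(27)=3010, p(28)=3718, p(29)=4565, p(30)=5604, p(31)=6842, p(32)=8349, p(33)=10143, p(34)=12310, p(35)=14883, p(36)=17977, p(37)=21637, p(38)=26015, p(39)=31185, p(40)=37338, p(41)=44583, p(42)=53174, p(43)=63261, p(44)=75175, p(45)=89134, p(46)=105558, p(47)=124754, p(48)=147273, p(49)=173525, p(50)=204226, p(51)=239943, p(52)=281589, p(53)=329931, p(54)=386155, p(55)=451276, p(56)=526823, p(57)=614154, p(58)=715220, p(59)=831820, p(60)=966467, p(61)=1121505, p(62)=1300156, p(63)=1505499, p(64)=1741630, p(65)=2012558, p(66)=2323520, p(67)=2679689, p(68)=3087735, p(69)=3554345, p(70)=4087968, p(71)=4697205, p(72)=5392783, p(73)=6185689, p(74)=7089500, p(75)=8118264, p(76)=9289091, p(77)=10619863, p(78)=12132164, p(79)=13848650, p(80)=15796476, p(81)=18004327, p(82)=20506255, p(83)=23338469, p(84)=26543660, p(85)=30167357, p(86)=34262962, p(87)=38887673, p(88)=44108109, p(89)=49995925, p(90)=56634173, p(91)=64112359, p(92)=72533807, p(93)=82010177, p(94)=92669720, p(95)=104651419, p(96)=118114304, p(97)=133230930, p(98)=150198136, p(99)=169229875.
Final step: p(100) = p(99) + p(98) - p(95) - p(93) + p(88) + p(85) - p(78) - p(74) + p(65) + p(60) - p(49) - p(43) + p(30) + p(23) - p(8) - p(0)
= 169229875 + 150198136 - 104651419 - 82010177 + 44108109 + 30167357 - 12132164 - 7089500 + 2012558 + 966467 - 173525 - 63261 + 5604 + 1255 - 22 - 1
= 190569292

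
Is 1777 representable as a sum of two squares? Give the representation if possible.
16² + 39² (a=16, b=39)

Factorization: 1777 = 1777
By Fermat: n is sum of two squares iff every prime p ≡ 3 (mod 4) appears to even power.
All primes ≡ 3 (mod 4) appear to even power.
Search a = 0, 1, 2, … for 1777 - a² a perfect square: first hit at a = 16: 1777 - 256 = 1521 = 39².
1777 = 16² + 39² = 256 + 1521 ✓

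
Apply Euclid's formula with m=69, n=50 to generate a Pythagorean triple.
(2261, 6900, 7261)

Euclid's formula: a = m² - n², b = 2mn, c = m² + n²
m = 69, n = 50
a = 69² - 50² = 4761 - 2500 = 2261
b = 2 × 69 × 50 = 6900
c = 69² + 50² = 4761 + 2500 = 7261
Verification: 2261² + 6900² = 5112121 + 47610000 = 52722121 = 7261² ✓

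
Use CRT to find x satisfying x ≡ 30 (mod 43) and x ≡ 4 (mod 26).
30

Using Chinese Remainder Theorem:
M = 43 × 26 = 1118
M1 = 26, M2 = 43
y1 = 26^(-1) mod 43 = 5
y2 = 43^(-1) mod 26 = 23
x = (30×26×5 + 4×43×23) mod 1118 = 30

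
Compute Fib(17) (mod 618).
361

Matrix identity: Q^n = [[F_(n+1), F_n], [F_n, F_(n-1)]] with Q = [[1,1],[1,0]].
n = 17 = 10001₂. Square-and-multiply, entries mod 618:
Q^1 = [[1,1],[1,0]]
Q^2 = (Q^1)² = [[2,1],[1,1]]
Q^4 = (Q^2)² = [[5,3],[3,2]]
Q^8 = (Q^4)² = [[34,21],[21,13]]
Q^17 = (Q^8)²·Q = [[112,361],[361,369]]
F_17 mod 618 = Q^17[0][1] = 361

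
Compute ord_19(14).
18

19 is prime, so ord(14) divides φ(19) = 18.
Divisors of 18: 1, 2, 3, 6, 9, 18.
Repeated squaring: 14^1 ≡ 14, 14^2 ≡ 6, 14^4 ≡ 17, 14^8 ≡ 4, 14^16 ≡ 16 (mod 19).
Test 14^d mod 19 for each divisor d in increasing order:
14^1 ≡ 14
14^2 ≡ 6
14^3 = 14^2·14^1 ≡ 8
14^6 = 14^4·14^2 ≡ 7
14^9 = 14^8·14^1 ≡ 18
14^18 = 14^16·14^2 ≡ 1  ← first divisor giving 1
The order is 18.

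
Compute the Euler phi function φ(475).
360

475 = 5^2 × 19
φ(n) = n × ∏(1 - 1/p) for each prime p dividing n
φ(475) = 475 × (1 - 1/5) × (1 - 1/19) = 360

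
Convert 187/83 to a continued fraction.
[2; 3, 1, 20]

Euclidean algorithm steps:
187 = 2 × 83 + 21
83 = 3 × 21 + 20
21 = 1 × 20 + 1
20 = 20 × 1 + 0
Continued fraction: [2; 3, 1, 20]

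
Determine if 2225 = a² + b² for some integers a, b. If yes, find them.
4² + 47² (a=4, b=47)

Factorization: 2225 = 5^2 × 89
By Fermat: n is sum of two squares iff every prime p ≡ 3 (mod 4) appears to even power.
All primes ≡ 3 (mod 4) appear to even power.
Search a = 0, 1, 2, … for 2225 - a² a perfect square: first hit at a = 4: 2225 - 16 = 2209 = 47².
2225 = 4² + 47² = 16 + 2209 ✓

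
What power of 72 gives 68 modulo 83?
40

Baby-step giant-step with step n = ⌈√83⌉ = 10.
Baby steps 72^j mod 83 (j:value) for j=0..9: 0:1, 1:72, 2:38, 3:80, 4:33, 5:52, 6:9, 7:67, 8:10, 9:56.
Giant-step multiplier: 72^(-10) ≡ 72^(82-10) = 72^72 ≡ 64 (mod 83).
Giant steps γ_i = 68·64^i mod 83: γ_0=68, γ_1=36, γ_2=63, γ_3=48, γ_4=1 (in table at j=0).
x = i·n + j = 4·10 + 0 = 40.
Check: 72^40 ≡ 68 (mod 83).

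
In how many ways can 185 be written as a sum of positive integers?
1071823774337

p(n) counts ways to write n as a sum of positive integers (order ignored).
Euler's pentagonal recurrence: p(k) = p(k-1) + p(k-2) - p(k-5) - p(k-7) + p(k-12) + p(k-15) - ... (offsets j(3j∓1)/2, signs ++--, p(0)=1, p(<0)=0).
DP table for k = 0..184: p(0)=1, p(1)=1, p(2)=2, p(3)=3, p(4)=5, p(5)=7, p(6)=11, p(7)=15, p(8)=22, p(9)=30, p(10)=42, p(11)=56, p(12)=77, p(13)=101, p(14)=135, p(15)=176, p(16)=231, p(17)=297, p(18)=385, p(19)=490, p(20)=627, p(21)=792, p(22)=1002, p(23)=1255, p(24)=1575, p(25)=1958, p(26)=2436, p(27)=3010, p(28)=3718, p(29)=4565, p(30)=5604, p(31)=6842, p(32)=8349, p(33)=10143, p(34)=12310, p(35)=14883, p(36)=17977, p(37)=21637, p(38)=26015, p(39)=31185, p(40)=37338, p(41)=44583, p(42)=53174, p(43)=63261, p(44)=75175, p(45)=89134, p(46)=105558, p(47)=124754, p(48)=147273, p(49)=173525, p(50)=204226, p(51)=239943, p(52)=281589, p(53)=329931, p(54)=386155, p(55)=451276, p(56)=526823, p(57)=614154, p(58)=715220, p(59)=831820, p(60)=966467, p(61)=1121505, p(62)=1300156, p(63)=1505499, p(64)=1741630, p(65)=2012558, p(66)=2323520, p(67)=2679689, p(68)=3087735, p(69)=3554345, p(70)=4087968, p(71)=4697205, p(72)=5392783, p(73)=6185689, p(74)=7089500, p(75)=8118264, p(76)=9289091, p(77)=10619863, p(78)=12132164, p(79)=13848650, p(80)=15796476, p(81)=18004327, p(82)=20506255, p(83)=23338469, p(84)=26543660, p(85)=30167357, p(86)=34262962, p(87)=38887673, p(88)=44108109, p(89)=49995925, p(90)=56634173, p(91)=64112359, p(92)=72533807, p(93)=82010177, p(94)=92669720, p(95)=104651419, p(96)=118114304, p(97)=133230930, p(98)=150198136, p(99)=169229875, p(100)=190569292, p(101)=214481126, p(102)=241265379, p(103)=271248950, p(104)=304801365, p(105)=342325709, p(106)=384276336, p(107)=431149389, p(108)=483502844, p(109)=541946240, p(110)=607163746, p(111)=679903203, p(112)=761002156, p(113)=851376628, p(114)=952050665, p(115)=1064144451, p(116)=1188908248, p(117)=1327710076, p(118)=1482074143, p(119)=1653668665, p(120)=1844349560, p(121)=2056148051, p(122)=2291320912, p(123)=2552338241, p(124)=2841940500, p(125)=3163127352, p(126)=3519222692, p(127)=3913864295, p(128)=4351078600, p(129)=4835271870, p(130)=5371315400, p(131)=5964539504, p(132)=6620830889, p(133)=7346629512, p(134)=8149040695, p(135)=9035836076, p(136)=10015581680, p(137)=11097645016, p(138)=12292341831, p(139)=13610949895, p(140)=15065878135, p(141)=16670689208, p(142)=18440293320, p(143)=20390982757, p(144)=22540654445, p(145)=24908858009, p(146)=27517052599, p(147)=30388671978, p(148)=33549419497, p(149)=37027355200, p(150)=40853235313, p(151)=45060624582, p(152)=49686288421, p(153)=54770336324, p(154)=60356673280, p(155)=66493182097, p(156)=73232243759, p(157)=80630964769, p(158)=88751778802, p(159)=97662728555, p(160)=107438159466, p(161)=118159068427, p(162)=129913904637, p(163)=142798995930, p(164)=156919475295, p(165)=172389800255, p(166)=189334822579, p(167)=207890420102, p(168)=228204732751, p(169)=250438925115, p(170)=274768617130, p(171)=301384802048, p(172)=330495499613, p(173)=362326859895, p(174)=397125074750, p(175)=435157697830, p(176)=476715857290, p(177)=522115831195, p(178)=571701605655, p(179)=625846753120, p(180)=684957390936, p(181)=749474411781, p(182)=819876908323, p(183)=896684817527, p(184)=980462880430.
Final step: p(185) = p(184) + p(183) - p(180) - p(178) + p(173) + p(170) - p(163) - p(159) + p(150) + p(145) - p(134) - p(128) + p(115) + p(108) - p(93) - p(85) + p(68) + p(59) - p(40) - p(30) + p(9)
= 980462880430 + 896684817527 - 684957390936 - 571701605655 + 362326859895 + 274768617130 - 142798995930 - 97662728555 + 40853235313 + 24908858009 - 8149040695 - 4351078600 + 1064144451 + 483502844 - 82010177 - 30167357 + 3087735 + 831820 - 37338 - 5604 + 30
= 1071823774337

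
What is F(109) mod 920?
49

Matrix identity: Q^n = [[F_(n+1), F_n], [F_n, F_(n-1)]] with Q = [[1,1],[1,0]].
n = 109 = 1101101₂. Square-and-multiply, entries mod 920:
Q^1 = [[1,1],[1,0]]
Q^3 = (Q^1)²·Q = [[3,2],[2,1]]
Q^6 = (Q^3)² = [[13,8],[8,5]]
Q^13 = (Q^6)²·Q = [[377,233],[233,144]]
Q^27 = (Q^13)²·Q = [[411,458],[458,873]]
Q^54 = (Q^27)² = [[565,192],[192,373]]
Q^109 = (Q^54)²·Q = [[745,49],[49,696]]
F_109 mod 920 = Q^109[0][1] = 49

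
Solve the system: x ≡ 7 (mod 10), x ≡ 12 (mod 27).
147

Using Chinese Remainder Theorem:
M = 10 × 27 = 270
M1 = 27, M2 = 10
y1 = 27^(-1) mod 10 = 3
y2 = 10^(-1) mod 27 = 19
x = (7×27×3 + 12×10×19) mod 270 = 147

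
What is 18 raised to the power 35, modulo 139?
128

Repeated squaring. Binary of 35 = 100011.
18^1 ≡ 18 (mod 139); 18^2 ≡ 46 (mod 139); 18^4 ≡ 31 (mod 139); 18^8 ≡ 127 (mod 139); 18^16 ≡ 5 (mod 139); 18^32 ≡ 25 (mod 139)
18^35 = 18^1 × 18^2 × 18^32 ≡ 128 (mod 139)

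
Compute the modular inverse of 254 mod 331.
288

gcd(254, 331) = 1, so the inverse exists.
Extended Euclidean algorithm on (331, 254):
331 = 1 × 254 + 77  ⟹  77 = (1)·331 + (-1)·254
254 = 3 × 77 + 23  ⟹  23 = (-3)·331 + (4)·254
77 = 3 × 23 + 8  ⟹  8 = (10)·331 + (-13)·254
23 = 2 × 8 + 7  ⟹  7 = (-23)·331 + (30)·254
8 = 1 × 7 + 1  ⟹  1 = (33)·331 + (-43)·254
So (-43)·254 ≡ 1 (mod 331), i.e. 254^(-1) ≡ -43 ≡ 288 (mod 331).
Check: 254 × 288 = 73152 ≡ 1 (mod 331)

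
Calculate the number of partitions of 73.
6185689

p(n) counts ways to write n as a sum of positive integers (order ignored).
Euler's pentagonal recurrence: p(k) = p(k-1) + p(k-2) - p(k-5) - p(k-7) + p(k-12) + p(k-15) - ... (offsets j(3j∓1)/2, signs ++--, p(0)=1, p(<0)=0).
DP table for k = 0..72: p(0)=1, p(1)=1, p(2)=2, p(3)=3, p(4)=5, p(5)=7, p(6)=11, p(7)=15, p(8)=22, p(9)=30, p(10)=42, p(11)=56, p(12)=77, p(13)=101, p(14)=135, p(15)=176, p(16)=231, p(17)=297, p(18)=385, p(19)=490, p(20)=627, p(21)=792, p(22)=1002, p(23)=1255, p(24)=1575, p(25)=1958, p(26)=2436, p(27)=3010, p(28)=3718, p(29)=4565, p(30)=5604, p(31)=6842, p(32)=8349, p(33)=10143, p(34)=12310, p(35)=14883, p(36)=17977, p(37)=21637, p(38)=26015, p(39)=31185, p(40)=37338, p(41)=44583, p(42)=53174, p(43)=63261, p(44)=75175, p(45)=89134, p(46)=105558, p(47)=124754, p(48)=147273, p(49)=173525, p(50)=204226, p(51)=239943, p(52)=281589, p(53)=329931, p(54)=386155, p(55)=451276, p(56)=526823, p(57)=614154, p(58)=715220, p(59)=831820, p(60)=966467, p(61)=1121505, p(62)=1300156, p(63)=1505499, p(64)=1741630, p(65)=2012558, p(66)=2323520, p(67)=2679689, p(68)=3087735, p(69)=3554345, p(70)=4087968, p(71)=4697205, p(72)=5392783.
Final step: p(73) = p(72) + p(71) - p(68) - p(66) + p(61) + p(58) - p(51) - p(47) + p(38) + p(33) - p(22) - p(16) + p(3)
= 5392783 + 4697205 - 3087735 - 2323520 + 1121505 + 715220 - 239943 - 124754 + 26015 + 10143 - 1002 - 231 + 3
= 6185689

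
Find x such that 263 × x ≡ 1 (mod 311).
149

gcd(263, 311) = 1, so the inverse exists.
Extended Euclidean algorithm on (311, 263):
311 = 1 × 263 + 48  ⟹  48 = (1)·311 + (-1)·263
263 = 5 × 48 + 23  ⟹  23 = (-5)·311 + (6)·263
48 = 2 × 23 + 2  ⟹  2 = (11)·311 + (-13)·263
23 = 11 × 2 + 1  ⟹  1 = (-126)·311 + (149)·263
So (149)·263 ≡ 1 (mod 311), i.e. 263^(-1) ≡ 149 (mod 311).
Check: 263 × 149 = 39187 ≡ 1 (mod 311)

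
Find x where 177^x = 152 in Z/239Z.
89

Baby-step giant-step with step n = ⌈√239⌉ = 16.
Baby steps 177^j mod 239 (j:value) for j=0..15: 0:1, 1:177, 2:20, 3:194, 4:161, 5:56, 6:113, 7:164, 8:109, 9:173, 10:29, 11:114, 12:102, 13:129, 14:128, 15:190.
Giant-step multiplier: 177^(-16) ≡ 177^(238-16) = 177^222 ≡ 142 (mod 239).
Giant steps γ_i = 152·142^i mod 239: γ_0=152, γ_1=74, γ_2=231, γ_3=59, γ_4=13, γ_5=173 (in table at j=9).
x = i·n + j = 5·16 + 9 = 89.
Check: 177^89 ≡ 152 (mod 239).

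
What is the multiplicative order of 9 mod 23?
11

23 is prime, so ord(9) divides φ(23) = 22.
Divisors of 22: 1, 2, 11, 22.
Repeated squaring: 9^1 ≡ 9, 9^2 ≡ 12, 9^4 ≡ 6, 9^8 ≡ 13, 9^16 ≡ 8 (mod 23).
Test 9^d mod 23 for each divisor d in increasing order:
9^1 ≡ 9
9^2 ≡ 12
9^11 = 9^8·9^2·9^1 ≡ 1  ← first divisor giving 1
The order is 11.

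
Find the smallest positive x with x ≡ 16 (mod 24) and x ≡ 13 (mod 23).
496

Using Chinese Remainder Theorem:
M = 24 × 23 = 552
M1 = 23, M2 = 24
y1 = 23^(-1) mod 24 = 23
y2 = 24^(-1) mod 23 = 1
x = (16×23×23 + 13×24×1) mod 552 = 496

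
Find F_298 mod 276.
55

Matrix identity: Q^n = [[F_(n+1), F_n], [F_n, F_(n-1)]] with Q = [[1,1],[1,0]].
n = 298 = 100101010₂. Square-and-multiply, entries mod 276:
Q^1 = [[1,1],[1,0]]
Q^2 = (Q^1)² = [[2,1],[1,1]]
Q^4 = (Q^2)² = [[5,3],[3,2]]
Q^9 = (Q^4)²·Q = [[55,34],[34,21]]
Q^18 = (Q^9)² = [[41,100],[100,217]]
Q^37 = (Q^18)²·Q = [[221,89],[89,132]]
Q^74 = (Q^37)² = [[182,229],[229,229]]
Q^149 = (Q^74)²·Q = [[8,5],[5,3]]
Q^298 = (Q^149)² = [[89,55],[55,34]]
F_298 mod 276 = Q^298[0][1] = 55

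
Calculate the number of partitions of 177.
522115831195

p(n) counts ways to write n as a sum of positive integers (order ignored).
Euler's pentagonal recurrence: p(k) = p(k-1) + p(k-2) - p(k-5) - p(k-7) + p(k-12) + p(k-15) - ... (offsets j(3j∓1)/2, signs ++--, p(0)=1, p(<0)=0).
DP table for k = 0..176: p(0)=1, p(1)=1, p(2)=2, p(3)=3, p(4)=5, p(5)=7, p(6)=11, p(7)=15, p(8)=22, p(9)=30, p(10)=42, p(11)=56, p(12)=77, p(13)=101, p(14)=135, p(15)=176, p(16)=231, p(17)=297, p(18)=385, p(19)=490, p(20)=627, p(21)=792, p(22)=1002, p(23)=1255, p(24)=1575, p(25)=1958, p(26)=2436, p(27)=3010, p(28)=3718, p(29)=4565, p(30)=5604, p(31)=6842, p(32)=8349, p(33)=10143, p(34)=12310, p(35)=14883, p(36)=17977, p(37)=21637, p(38)=26015, p(39)=31185, p(40)=37338, p(41)=44583, p(42)=53174, p(43)=63261, p(44)=75175, p(45)=89134, p(46)=105558, p(47)=124754, p(48)=147273, p(49)=173525, p(50)=204226, p(51)=239943, p(52)=281589, p(53)=329931, p(54)=386155, p(55)=451276, p(56)=526823, p(57)=614154, p(58)=715220, p(59)=831820, p(60)=966467, p(61)=1121505, p(62)=1300156, p(63)=1505499, p(64)=1741630, p(65)=2012558, p(66)=2323520, p(67)=2679689, p(68)=3087735, p(69)=3554345, p(70)=4087968, p(71)=4697205, p(72)=5392783, p(73)=6185689, p(74)=7089500, p(75)=8118264, p(76)=9289091, p(77)=10619863, p(78)=12132164, p(79)=13848650, p(80)=15796476, p(81)=18004327, p(82)=20506255, p(83)=23338469, p(84)=26543660, p(85)=30167357, p(86)=34262962, p(87)=38887673, p(88)=44108109, p(89)=49995925, p(90)=56634173, p(91)=64112359, p(92)=72533807, p(93)=82010177, p(94)=92669720, p(95)=104651419, p(96)=118114304, p(97)=133230930, p(98)=150198136, p(99)=169229875, p(100)=190569292, p(101)=214481126, p(102)=241265379, p(103)=271248950, p(104)=304801365, p(105)=342325709, p(106)=384276336, p(107)=431149389, p(108)=483502844, p(109)=541946240, p(110)=607163746, p(111)=679903203, p(112)=761002156, p(113)=851376628, p(114)=952050665, p(115)=1064144451, p(116)=1188908248, p(117)=1327710076, p(118)=1482074143, p(119)=1653668665, p(120)=1844349560, p(121)=2056148051, p(122)=2291320912, p(123)=2552338241, p(124)=2841940500, p(125)=3163127352, p(126)=3519222692, p(127)=3913864295, p(128)=4351078600, p(129)=4835271870, p(130)=5371315400, p(131)=5964539504, p(132)=6620830889, p(133)=7346629512, p(134)=8149040695, p(135)=9035836076, p(136)=10015581680, p(137)=11097645016, p(138)=12292341831, p(139)=13610949895, p(140)=15065878135, p(141)=16670689208, p(142)=18440293320, p(143)=20390982757, p(144)=22540654445, p(145)=24908858009, p(146)=27517052599, p(147)=30388671978, p(148)=33549419497, p(149)=37027355200, p(150)=40853235313, p(151)=45060624582, p(152)=49686288421, p(153)=54770336324, p(154)=60356673280, p(155)=66493182097, p(156)=73232243759, p(157)=80630964769, p(158)=88751778802, p(159)=97662728555, p(160)=107438159466, p(161)=118159068427, p(162)=129913904637, p(163)=142798995930, p(164)=156919475295, p(165)=172389800255, p(166)=189334822579, p(167)=207890420102, p(168)=228204732751, p(169)=250438925115, p(170)=274768617130, p(171)=301384802048, p(172)=330495499613, p(173)=362326859895, p(174)=397125074750, p(175)=435157697830, p(176)=476715857290.
Final step: p(177) = p(176) + p(175) - p(172) - p(170) + p(165) + p(162) - p(155) - p(151) + p(142) + p(137) - p(126) - p(120) + p(107) + p(100) - p(85) - p(77) + p(60) + p(51) - p(32) - p(22) + p(1)
= 476715857290 + 435157697830 - 330495499613 - 274768617130 + 172389800255 + 129913904637 - 66493182097 - 45060624582 + 18440293320 + 11097645016 - 3519222692 - 1844349560 + 431149389 + 190569292 - 30167357 - 10619863 + 966467 + 239943 - 8349 - 1002 + 1
= 522115831195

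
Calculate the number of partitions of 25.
1958

p(n) counts ways to write n as a sum of positive integers (order ignored).
Euler's pentagonal recurrence: p(k) = p(k-1) + p(k-2) - p(k-5) - p(k-7) + p(k-12) + p(k-15) - ... (offsets j(3j∓1)/2, signs ++--, p(0)=1, p(<0)=0).
DP table for k = 0..24: p(0)=1, p(1)=1, p(2)=2, p(3)=3, p(4)=5, p(5)=7, p(6)=11, p(7)=15, p(8)=22, p(9)=30, p(10)=42, p(11)=56, p(12)=77, p(13)=101, p(14)=135, p(15)=176, p(16)=231, p(17)=297, p(18)=385, p(19)=490, p(20)=627, p(21)=792, p(22)=1002, p(23)=1255, p(24)=1575.
Final step: p(25) = p(24) + p(23) - p(20) - p(18) + p(13) + p(10) - p(3)
= 1575 + 1255 - 627 - 385 + 101 + 42 - 3
= 1958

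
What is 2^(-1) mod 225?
113

gcd(2, 225) = 1, so the inverse exists.
Extended Euclidean algorithm on (225, 2):
225 = 112 × 2 + 1  ⟹  1 = (1)·225 + (-112)·2
So (-112)·2 ≡ 1 (mod 225), i.e. 2^(-1) ≡ -112 ≡ 113 (mod 225).
Check: 2 × 113 = 226 ≡ 1 (mod 225)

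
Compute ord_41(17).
40

41 is prime, so ord(17) divides φ(41) = 40.
Divisors of 40: 1, 2, 4, 5, 8, 10, 20, 40.
Repeated squaring: 17^1 ≡ 17, 17^2 ≡ 2, 17^4 ≡ 4, 17^8 ≡ 16, 17^16 ≡ 10, 17^32 ≡ 18 (mod 41).
Test 17^d mod 41 for each divisor d in increasing order:
17^1 ≡ 17
17^2 ≡ 2
17^4 ≡ 4
17^5 = 17^4·17^1 ≡ 27
17^8 ≡ 16
17^10 = 17^8·17^2 ≡ 32
17^20 = 17^16·17^4 ≡ 40
17^40 = 17^32·17^8 ≡ 1  ← first divisor giving 1
The order is 40.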